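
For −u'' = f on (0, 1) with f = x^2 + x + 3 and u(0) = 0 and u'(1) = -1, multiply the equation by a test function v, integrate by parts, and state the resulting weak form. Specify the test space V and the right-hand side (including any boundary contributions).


V = {v ∈ H^1(0, 1) : v(0) = 0} (test functions vanish at x = 0 where u is specified); weak form: ∫_0^1 u'v' dx = ∫_0^1 (x^2 + x + 3) v dx − v(1) for all v ∈ V.

Multiply both sides by a test function v and integrate from 0 to 1:
  ∫_0^1 −u''(x) v(x) dx = ∫_0^1 f(x) v(x) dx.
Integrate the LHS by parts once:
  ∫_0^1 −u'' v dx = −[u'(x) v(x)]_0^1 + ∫_0^1 u'(x) v'(x) dx.
Thus ∫_0^1 u'(x) v'(x) dx = ∫_0^1 f(x) v(x) dx + [u'(x) v(x)]_0^1.
Choose V so that boundary terms are either known or forced to vanish.
Mixed BC: u(0) = 0 (Dirichlet) and u'(1) = -1 (Neumann). Define V = {v ∈ H^1(0, 1) : v(0) = 0}. Then [u' v]_0^1 = u'(1)·v(1) − u'(0)·0 = − v(1).
Weak formulation: find u (satisfying any essential BC) such that ∫_0^1 u'(x) v'(x) dx = ∫_0^1 f v dx − v(1) for all v ∈ V (Dirichlet at 0 absorbed into V; Neumann datum at x = 1 contributes the boundary term).
Substituting f(x) = x^2 + x + 3, the right-hand side is ∫_0^1 (x^2 + x + 3) v dx − v(1).


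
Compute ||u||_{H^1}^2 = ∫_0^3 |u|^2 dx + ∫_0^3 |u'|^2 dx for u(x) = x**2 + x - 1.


||u||_{H^1}^2 = 1311/10

The H^1 norm (squared) on an interval (0, L) is
  ||u||_{H^1}^2 = ∫_0^L u(x)^2 dx + ∫_0^L u'(x)^2 dx.
Compute u'(x) = 2*x + 1.
Then u(x)^2 = x**4 + 2*x**3 - x**2 - 2*x + 1 and u'(x)^2 = 4*x**2 + 4*x + 1.
Integrate each monomial from 0 to 3 using ∫_0^3 c·x^n dx = c·3^(n+1)/(n+1):
  ∫_0^3 u(x)^2 dx = ∫_0^3 (x^4 + 2*x^3 - x^2 - 2*x + 1) dx. Term by term:
    ∫_0^3 x^4 dx = 243/5;  ∫_0^3 2*x^3 dx = 81/2;  ∫_0^3 -x^2 dx = -9;
    ∫_0^3 -2*x dx = -9;  ∫_0^3 1 dx = 3.
  Sum: 243/5 + 81/2 − 9 − 9 + 3 = 741/10.
  ∫_0^3 u'(x)^2 dx = ∫_0^3 (4*x^2 + 4*x + 1) dx. Term by term:
    ∫_0^3 4*x^2 dx = 36;  ∫_0^3 4*x dx = 18;  ∫_0^3 1 dx = 3.
  Sum: 36 + 18 + 3 = 57.
Adding: ||u||_{H^1}^2 = 741/10 + 57 = 1311/10.


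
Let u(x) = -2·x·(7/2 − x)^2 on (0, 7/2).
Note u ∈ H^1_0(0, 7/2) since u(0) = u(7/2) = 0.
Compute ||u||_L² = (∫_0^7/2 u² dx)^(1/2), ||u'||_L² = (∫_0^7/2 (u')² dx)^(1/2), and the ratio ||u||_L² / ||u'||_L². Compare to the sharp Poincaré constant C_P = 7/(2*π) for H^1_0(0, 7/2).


||u||_L² / ||u'||_L² = sqrt(14)/4 < C_P = 7/(2*π).

u(x) = -2·x·(7/2 − x)^2, so u'(x) = (7 - 6*x)*(x - 7/2).
u(x) = -2·x·(7/2 − x)^2 vanishes at x = 0 and x = 7/2, so u ∈ H^1_0(0, 7/2). Differentiate via the product rule and integrate the resulting polynomials term by term.
  ∫_0^7/2 u² dx = ∫_0^7/2 (4*x^6 - 56*x^5 + 294*x^4 - 686*x^3 + 2401*x^2/4) dx. Term by term:
    ∫_0^7/2 4*x^6 dx = 117649/32;  ∫_0^7/2 -56*x^5 dx = -823543/48;  ∫_0^7/2 294*x^4 dx = 2470629/80;
    ∫_0^7/2 -686*x^3 dx = -823543/32;  ∫_0^7/2 2401*x^2/4 dx = 823543/96.
  Sum: 117649/32 − 823543/48 + 2470629/80 − 823543/32 + 823543/96 = 117649/480.
  ∫_0^7/2 (u')² dx = ∫_0^7/2 (36*x^4 - 336*x^3 + 1078*x^2 - 1372*x + 2401/4) dx. Term by term:
    ∫_0^7/2 36*x^4 dx = 151263/40;  ∫_0^7/2 -336*x^3 dx = -50421/4;  ∫_0^7/2 1078*x^2 dx = 184877/12;
    ∫_0^7/2 -1372*x dx = -16807/2;  ∫_0^7/2 2401/4 dx = 16807/8.
  Sum: 151263/40 − 50421/4 + 184877/12 − 16807/2 + 16807/8 = 16807/60.
∫_0^7/2 u² dx = 117649/480, so ||u||_L² = 343*sqrt(30)/120.
∫_0^7/2 (u')² dx = 16807/60, so ||u'||_L² = 49*sqrt(105)/30.
Ratio ||u||_L² / ||u'||_L² = sqrt(14)/4.
Sharp Poincaré constant on H^1_0(0, 7/2) is C_P = L/π = 7/(2*π), achieved by sin(2*π/7·x).
A polynomial bump cannot attain the sharp Poincaré constant (only the first sine eigenfunction does), so the ratio is strictly less than C_P, consistent with ||u||_L² ≤ C_P ||u'||_L².


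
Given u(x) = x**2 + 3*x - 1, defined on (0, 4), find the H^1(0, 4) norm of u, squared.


||u||_{H^1}^2 = 13672/15

The H^1 norm (squared) on an interval (0, L) is
  ||u||_{H^1}^2 = ∫_0^L u(x)^2 dx + ∫_0^L u'(x)^2 dx.
Compute u'(x) = 2*x + 3.
Then u(x)^2 = x**4 + 6*x**3 + 7*x**2 - 6*x + 1 and u'(x)^2 = 4*x**2 + 12*x + 9.
Integrate each monomial from 0 to 4 using ∫_0^4 c·x^n dx = c·4^(n+1)/(n+1):
  ∫_0^4 u(x)^2 dx = ∫_0^4 (x^4 + 6*x^3 + 7*x^2 - 6*x + 1) dx. Term by term:
    ∫_0^4 x^4 dx = 1024/5;  ∫_0^4 6*x^3 dx = 384;  ∫_0^4 7*x^2 dx = 448/3;
    ∫_0^4 -6*x dx = -48;  ∫_0^4 1 dx = 4.
  Sum: 1024/5 + 384 + 448/3 − 48 + 4 = 10412/15.
  ∫_0^4 u'(x)^2 dx = ∫_0^4 (4*x^2 + 12*x + 9) dx. Term by term:
    ∫_0^4 4*x^2 dx = 256/3;  ∫_0^4 12*x dx = 96;  ∫_0^4 9 dx = 36.
  Sum: 256/3 + 96 + 36 = 652/3.
Adding: ||u||_{H^1}^2 = 10412/15 + 652/3 = 13672/15.


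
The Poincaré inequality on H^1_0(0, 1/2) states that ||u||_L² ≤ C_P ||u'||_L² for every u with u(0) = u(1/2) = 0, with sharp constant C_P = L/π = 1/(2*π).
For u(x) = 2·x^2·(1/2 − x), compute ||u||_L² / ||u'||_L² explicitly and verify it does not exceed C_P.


||u||_L² / ||u'||_L² = sqrt(14)/28 < C_P = 1/(2*π).

u(x) = 2·x^2·(1/2 − x), so u'(x) = 2*x*(1 - 3*x).
u(x) = 2·x^2·(1/2 − x) vanishes at x = 0 and x = 1/2, so u ∈ H^1_0(0, 1/2). Differentiate via the product rule and integrate the resulting polynomials term by term.
  ∫_0^1/2 u² dx = ∫_0^1/2 (4*x^6 - 4*x^5 + x^4) dx. Term by term:
    ∫_0^1/2 4*x^6 dx = 1/224;  ∫_0^1/2 -4*x^5 dx = -1/96;  ∫_0^1/2 x^4 dx = 1/160.
  Sum: 1/224 − 1/96 + 1/160 = 1/3360.
  ∫_0^1/2 (u')² dx = ∫_0^1/2 (36*x^4 - 24*x^3 + 4*x^2) dx. Term by term:
    ∫_0^1/2 36*x^4 dx = 9/40;  ∫_0^1/2 -24*x^3 dx = -3/8;  ∫_0^1/2 4*x^2 dx = 1/6.
  Sum: 9/40 − 3/8 + 1/6 = 1/60.
∫_0^1/2 u² dx = 1/3360, so ||u||_L² = sqrt(210)/840.
∫_0^1/2 (u')² dx = 1/60, so ||u'||_L² = sqrt(15)/30.
Ratio ||u||_L² / ||u'||_L² = sqrt(14)/28.
Sharp Poincaré constant on H^1_0(0, 1/2) is C_P = L/π = 1/(2*π), achieved by sin(2*π·x).
A polynomial bump cannot attain the sharp Poincaré constant (only the first sine eigenfunction does), so the ratio is strictly less than C_P, consistent with ||u||_L² ≤ C_P ||u'||_L².


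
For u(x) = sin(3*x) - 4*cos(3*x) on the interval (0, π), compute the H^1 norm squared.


||u||_{H^1(0,π)}^2 = 85*π

u'(x) = 12*sin(3*x) + 3*cos(3*x).
Expand u² and (u')² and integrate term by term on (0, π), using: for integers n ≥ 1, ∫_0^π sin²(nx) dx = ∫_0^π cos²(nx) dx = π/2; for n ≠ n', ∫_0^π sin(nx)sin(n'x) dx = ∫_0^π cos(nx)cos(n'x) dx = 0; and by product-to-sum, ∫_0^π sin(nx)cos(n'x) dx = ½∫_0^π [sin((n+n')x) + sin((n−n')x)] dx, which is 0 when n+n' is even and 2n/(n²−n'²) when n+n' is odd (it need not vanish on (0, π)).
  u² squared terms: (-4)²·∫cos(3x)² dx = 16·π/2 = 8*π;  (1)²·∫sin(3x)² dx = 1·π/2 = π/2.
  u² cross terms: 2·(-4)·(1)·∫cos(3x)·sin(3x) dx = -8·(0) = 0.
  So ∫_0^π u² dx = 8*π + π/2 + 0 = 17*π/2.
  (u')² squared terms: (3)²·∫cos(3x)² dx = 9·π/2 = 9*π/2;  (12)²·∫sin(3x)² dx = 144·π/2 = 72*π.
  (u')² cross terms: 2·(3)·(12)·∫cos(3x)·sin(3x) dx = 72·(0) = 0.
  So ∫_0^π (u')² dx = 9*π/2 + 72*π + 0 = 153*π/2.
||u||_{H^1}^2 = (17*π/2) + (153*π/2) = 85*π.


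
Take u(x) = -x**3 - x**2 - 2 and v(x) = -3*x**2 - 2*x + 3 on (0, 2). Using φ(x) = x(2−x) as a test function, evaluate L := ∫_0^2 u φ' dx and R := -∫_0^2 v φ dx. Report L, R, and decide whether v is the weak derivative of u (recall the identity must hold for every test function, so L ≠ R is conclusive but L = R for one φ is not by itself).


LHS = 112/15, RHS = 52/15. No, v is not the weak derivative of u.

u(x) = -x**3 - x**2 - 2, classical derivative u'(x) = -3*x**2 - 2*x.
φ(x) = x(2−x), so φ'(x) = 2 - 2*x.
Note φ(0) = φ(2) = 0, so the boundary term u·φ vanishes.
LHS = ∫_0^2 u(x) φ'(x) dx = ∫_0^2 (2*x^4 - 2*x^2 + 4*x - 4) dx. Term by term:
  ∫_0^2 2*x^4 dx = 64/5;  ∫_0^2 -2*x^2 dx = -16/3;  ∫_0^2 4*x dx = 8;
  ∫_0^2 -4 dx = -8.
Sum: 64/5 − 16/3 + 8 − 8 = 112/15.
So LHS = 112/15.
∫_0^2 v(x) φ(x) dx = ∫_0^2 (3*x^4 - 4*x^3 - 7*x^2 + 6*x) dx. Term by term:
  ∫_0^2 3*x^4 dx = 96/5;  ∫_0^2 -4*x^3 dx = -16;  ∫_0^2 -7*x^2 dx = -56/3;
  ∫_0^2 6*x dx = 12.
Sum: 96/5 − 16 − 56/3 + 12 = -52/15.
So RHS = -∫_0^2 v(x) φ(x) dx = 52/15.
LHS − RHS = 4 ≠ 0, so the identity fails.
(For a valid weak derivative the identity must hold for EVERY test function, in particular this one. The failure shows v is NOT the weak derivative of u.)
Correct weak derivative would be u'(x) = -3*x**2 - 2*x.


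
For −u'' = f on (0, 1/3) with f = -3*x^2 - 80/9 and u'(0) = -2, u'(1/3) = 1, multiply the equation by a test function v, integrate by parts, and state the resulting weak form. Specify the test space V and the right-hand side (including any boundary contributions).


V = H^1(0, 1/3) (v unrestricted at boundary; u is determined up to an additive constant); weak form: ∫_0^1/3 u'v' dx = ∫_0^1/3 (-3*x^2 - 80/9) v dx + v(1/3) + 2·v(0) for all v ∈ V.

Multiply both sides by a test function v and integrate from 0 to 1/3:
  ∫_0^1/3 −u''(x) v(x) dx = ∫_0^1/3 f(x) v(x) dx.
Integrate the LHS by parts once:
  ∫_0^1/3 −u'' v dx = −[u'(x) v(x)]_0^1/3 + ∫_0^1/3 u'(x) v'(x) dx.
Thus ∫_0^1/3 u'(x) v'(x) dx = ∫_0^1/3 f(x) v(x) dx + [u'(x) v(x)]_0^1/3.
Choose V so that boundary terms are either known or forced to vanish.
u has inhomogeneous Neumann u'(0) = -2, u'(1/3) = 1. [u' v]_0^1/3 = (1)·v(1/3) − (-2)·v(0) = v(1/3) + 2·v(0). Take V = H^1(0, 1/3); boundary term becomes part of RHS.
Weak formulation: find u (satisfying any essential BC) such that ∫_0^1/3 u'(x) v'(x) dx = ∫_0^1/3 f v dx + v(1/3) + 2·v(0) for all v ∈ V (Neumann data are natural BCs: they enter the RHS as boundary terms).
Substituting f(x) = -3*x^2 - 80/9, the right-hand side is ∫_0^1/3 (-3*x^2 - 80/9) v dx + v(1/3) + 2·v(0).
Compatibility check (pure Neumann): taking v ≡ 1 ∈ V gives 0 = ∫_0^1/3 f dx + (1) − (-2), i.e. ∫_0^1/3 f dx must equal u'(0) − u'(1/3) = -3. Indeed ∫_0^1/3 (-3*x^2 - 80/9) dx = -3, so the data are compatible. The solution is then unique only up to an additive constant (fix it e.g. by requiring ∫_0^1/3 u dx = 0).


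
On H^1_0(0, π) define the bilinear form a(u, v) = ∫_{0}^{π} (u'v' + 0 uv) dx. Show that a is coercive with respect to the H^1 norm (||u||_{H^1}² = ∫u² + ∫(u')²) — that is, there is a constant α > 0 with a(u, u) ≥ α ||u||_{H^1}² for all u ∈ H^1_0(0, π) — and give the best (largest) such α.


α = 1/2

Coercivity of a(·,·) on H^1_0(0, π) means a(u, u) ≥ α ||u||_{H^1}² for every u ∈ H^1_0.
The interval has length L = π, and Poincaré/coercivity depend only on L. Here a(u, u) = ∫(u')² + (0)·∫u².
Here c = 0, so a(u,u) = ∫(u')² alone. The condition a(u,u) ≥ α||u||_{H^1}² reads (1−α)∫(u')² ≥ (α−c)∫u². Any admissible α is ≤ 1 (rapidly oscillating u have ∫u²/∫(u')² → 0), and α = 1 would force 0 ≥ (1−c)∫u², impossible since c < 1; so 1−α > 0. By the sharp Poincaré inequality on H^1_0 of an interval of length L, ∫(u')² ≥ (π/L)²∫u² with equality for the first sine mode sin(π(x−x₀)/L) (x₀ the left endpoint), so the inequality holds for all u iff (1−α)(π/L)² ≥ α − c, i.e. α ≤ ((π/L)² + c)/((π/L)² + 1) = (1 + c(L/π)²)/(1 + (L/π)²). (Direct route, valid since c ≤ 0: Poincaré gives c∫u² ≥ c(L/π)²∫(u')², so a(u,u) ≥ (1 + c(L/π)²)∫(u')², while ||u||_{H^1}² ≤ (1 + (L/π)²)∫(u')²; dividing yields the same α.) With (π/L)² = 1 and c = 0, the largest admissible constant is α = ((π/L)² + c)/((π/L)² + 1).
Simplifying, α = 1/2.


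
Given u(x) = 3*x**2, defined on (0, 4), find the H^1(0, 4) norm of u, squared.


||u||_{H^1}^2 = 13056/5

The H^1 norm (squared) on an interval (0, L) is
  ||u||_{H^1}^2 = ∫_0^L u(x)^2 dx + ∫_0^L u'(x)^2 dx.
Compute u'(x) = 6*x.
Then u(x)^2 = 9*x**4 and u'(x)^2 = 36*x**2.
Integrate each monomial from 0 to 4 using ∫_0^4 c·x^n dx = c·4^(n+1)/(n+1):
  ∫_0^4 u(x)^2 dx = ∫_0^4 (9*x^4) dx. Term by term:
    ∫_0^4 9*x^4 dx = 9216/5.
  ∫_0^4 u'(x)^2 dx = ∫_0^4 (36*x^2) dx. Term by term:
    ∫_0^4 36*x^2 dx = 768.
Adding: ||u||_{H^1}^2 = 9216/5 + 768 = 13056/5.


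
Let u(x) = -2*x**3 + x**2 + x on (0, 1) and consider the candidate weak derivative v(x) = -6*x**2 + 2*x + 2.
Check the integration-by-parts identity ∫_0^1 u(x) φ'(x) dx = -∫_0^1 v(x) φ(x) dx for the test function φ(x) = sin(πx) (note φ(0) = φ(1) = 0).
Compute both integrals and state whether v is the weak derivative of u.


LHS = -24/π^3 + 2/π, RHS = -24/π^3. No, v is not the weak derivative of u.

u(x) = -2*x**3 + x**2 + x, classical derivative u'(x) = -6*x**2 + 2*x + 1.
φ(x) = sin(πx), so φ'(x) = π*cos(π*x).
Note φ(0) = φ(1) = 0, so the boundary term u·φ vanishes.
LHS = ∫_0^1 u(x) φ'(x) dx = ∫_0^1 (-2*π*x^3*cos(π*x) + π*x^2*cos(π*x) + π*x*cos(π*x)) dx. Term by term:
  ∫_0^1 π*x*cos(π*x) dx = -2/π;  ∫_0^1 π*x^2*cos(π*x) dx = -2/π;  ∫_0^1 -2*π*x^3*cos(π*x) dx = -24/π^3 + 6/π.
Sum: -2/π − 2/π + -24/π^3 + 6/π = -24/π^3 + 2/π.
So LHS = -24/π^3 + 2/π.
∫_0^1 v(x) φ(x) dx = ∫_0^1 (-6*x^2*sin(π*x) + 2*x*sin(π*x) + 2*sin(π*x)) dx. Term by term:
  ∫_0^1 2*sin(π*x) dx = 4/π;  ∫_0^1 -6*x^2*sin(π*x) dx = -6/π + 24/π^3;  ∫_0^1 2*x*sin(π*x) dx = 2/π.
Sum: 4/π + -6/π + 24/π^3 + 2/π = 24/π^3.
So RHS = -∫_0^1 v(x) φ(x) dx = -24/π^3.
LHS − RHS = 2/π ≠ 0, so the identity fails.
(For a valid weak derivative the identity must hold for EVERY test function, in particular this one. The failure shows v is NOT the weak derivative of u.)
Correct weak derivative would be u'(x) = -6*x**2 + 2*x + 1.


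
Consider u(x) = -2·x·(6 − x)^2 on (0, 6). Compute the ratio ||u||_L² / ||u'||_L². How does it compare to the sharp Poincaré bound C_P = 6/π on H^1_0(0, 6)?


||u||_L² / ||u'||_L² = 3*sqrt(14)/7 < C_P = 6/π.

u(x) = -2·x·(6 − x)^2, so u'(x) = 6*(2 - x)*(x - 6).
u(x) = -2·x·(6 − x)^2 vanishes at x = 0 and x = 6, so u ∈ H^1_0(0, 6). Differentiate via the product rule and integrate the resulting polynomials term by term.
  ∫_0^6 u² dx = ∫_0^6 (4*x^6 - 96*x^5 + 864*x^4 - 3456*x^3 + 5184*x^2) dx. Term by term:
    ∫_0^6 4*x^6 dx = 1119744/7;  ∫_0^6 -96*x^5 dx = -746496;  ∫_0^6 864*x^4 dx = 6718464/5;
    ∫_0^6 -3456*x^3 dx = -1119744;  ∫_0^6 5184*x^2 dx = 373248.
  Sum: 1119744/7 − 746496 + 6718464/5 − 1119744 + 373248 = 373248/35.
  ∫_0^6 (u')² dx = ∫_0^6 (36*x^4 - 576*x^3 + 3168*x^2 - 6912*x + 5184) dx. Term by term:
    ∫_0^6 36*x^4 dx = 279936/5;  ∫_0^6 -576*x^3 dx = -186624;  ∫_0^6 3168*x^2 dx = 228096;
    ∫_0^6 -6912*x dx = -124416;  ∫_0^6 5184 dx = 31104.
  Sum: 279936/5 − 186624 + 228096 − 124416 + 31104 = 20736/5.
∫_0^6 u² dx = 373248/35, so ||u||_L² = 432*sqrt(70)/35.
∫_0^6 (u')² dx = 20736/5, so ||u'||_L² = 144*sqrt(5)/5.
Ratio ||u||_L² / ||u'||_L² = 3*sqrt(14)/7.
Sharp Poincaré constant on H^1_0(0, 6) is C_P = L/π = 6/π, achieved by sin(π/6·x).
A polynomial bump cannot attain the sharp Poincaré constant (only the first sine eigenfunction does), so the ratio is strictly less than C_P, consistent with ||u||_L² ≤ C_P ||u'||_L².


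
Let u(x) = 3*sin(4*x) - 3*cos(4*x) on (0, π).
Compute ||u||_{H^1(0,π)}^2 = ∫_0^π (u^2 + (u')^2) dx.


||u||_{H^1(0,π)}^2 = 153*π

u'(x) = 12*sin(4*x) + 12*cos(4*x).
Expand u² and (u')² and integrate term by term on (0, π), using: for integers n ≥ 1, ∫_0^π sin²(nx) dx = ∫_0^π cos²(nx) dx = π/2; for n ≠ n', ∫_0^π sin(nx)sin(n'x) dx = ∫_0^π cos(nx)cos(n'x) dx = 0; and by product-to-sum, ∫_0^π sin(nx)cos(n'x) dx = ½∫_0^π [sin((n+n')x) + sin((n−n')x)] dx, which is 0 when n+n' is even and 2n/(n²−n'²) when n+n' is odd (it need not vanish on (0, π)).
  u² squared terms: (-3)²·∫cos(4x)² dx = 9·π/2 = 9*π/2;  (3)²·∫sin(4x)² dx = 9·π/2 = 9*π/2.
  u² cross terms: 2·(-3)·(3)·∫cos(4x)·sin(4x) dx = -18·(0) = 0.
  So ∫_0^π u² dx = 9*π/2 + 9*π/2 + 0 = 9*π.
  (u')² squared terms: (12)²·∫cos(4x)² dx = 144·π/2 = 72*π;  (12)²·∫sin(4x)² dx = 144·π/2 = 72*π.
  (u')² cross terms: 2·(12)·(12)·∫cos(4x)·sin(4x) dx = 288·(0) = 0.
  So ∫_0^π (u')² dx = 72*π + 72*π + 0 = 144*π.
||u||_{H^1}^2 = (9*π) + (144*π) = 153*π.


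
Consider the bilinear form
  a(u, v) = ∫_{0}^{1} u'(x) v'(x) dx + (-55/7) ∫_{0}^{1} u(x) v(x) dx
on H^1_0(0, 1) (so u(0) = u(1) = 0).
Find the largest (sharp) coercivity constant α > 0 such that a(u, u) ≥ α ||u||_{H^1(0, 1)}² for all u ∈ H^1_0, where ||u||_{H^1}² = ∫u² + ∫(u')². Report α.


α = (-55/7 + π^2)/(1 + π^2)

Coercivity of a(·,·) on H^1_0(0, 1) means a(u, u) ≥ α ||u||_{H^1}² for every u ∈ H^1_0.
The interval has length L = 1, and Poincaré/coercivity depend only on L. Here a(u, u) = ∫(u')² + (-55/7)·∫u².
Here c = -55/7 < 0 with |c| < (π/L)² = π^2, so coercivity still holds. The condition a(u,u) ≥ α||u||_{H^1}² reads (1−α)∫(u')² ≥ (α−c)∫u². Any admissible α is ≤ 1 (rapidly oscillating u have ∫u²/∫(u')² → 0), and α = 1 would force 0 ≥ (1−c)∫u², impossible since c < 1; so 1−α > 0. By the sharp Poincaré inequality on H^1_0 of an interval of length L, ∫(u')² ≥ (π/L)²∫u² with equality for the first sine mode sin(π(x−x₀)/L) (x₀ the left endpoint), so the inequality holds for all u iff (1−α)(π/L)² ≥ α − c, i.e. α ≤ ((π/L)² + c)/((π/L)² + 1) = (1 + c(L/π)²)/(1 + (L/π)²). (Direct route, valid since c ≤ 0: Poincaré gives c∫u² ≥ c(L/π)²∫(u')², so a(u,u) ≥ (1 + c(L/π)²)∫(u')², while ||u||_{H^1}² ≤ (1 + (L/π)²)∫(u')²; dividing yields the same α.) With (π/L)² = π^2 and c = -55/7, the largest admissible constant is α = ((π/L)² + c)/((π/L)² + 1).
Simplifying, α = (-55/7 + π^2)/(1 + π^2).


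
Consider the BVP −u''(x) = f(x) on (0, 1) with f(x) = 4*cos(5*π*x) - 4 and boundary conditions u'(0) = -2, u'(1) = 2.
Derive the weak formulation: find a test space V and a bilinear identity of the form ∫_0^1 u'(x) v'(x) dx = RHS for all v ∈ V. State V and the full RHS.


V = H^1(0, 1) (v unrestricted at boundary; u is determined up to an additive constant); weak form: ∫_0^1 u'v' dx = ∫_0^1 (4*cos(5*π*x) - 4) v dx + 2·v(1) + 2·v(0) for all v ∈ V.

Multiply both sides by a test function v and integrate from 0 to 1:
  ∫_0^1 −u''(x) v(x) dx = ∫_0^1 f(x) v(x) dx.
Integrate the LHS by parts once:
  ∫_0^1 −u'' v dx = −[u'(x) v(x)]_0^1 + ∫_0^1 u'(x) v'(x) dx.
Thus ∫_0^1 u'(x) v'(x) dx = ∫_0^1 f(x) v(x) dx + [u'(x) v(x)]_0^1.
Choose V so that boundary terms are either known or forced to vanish.
u has inhomogeneous Neumann u'(0) = -2, u'(1) = 2. [u' v]_0^1 = (2)·v(1) − (-2)·v(0) = 2·v(1) + 2·v(0). Take V = H^1(0, 1); boundary term becomes part of RHS.
Weak formulation: find u (satisfying any essential BC) such that ∫_0^1 u'(x) v'(x) dx = ∫_0^1 f v dx + 2·v(1) + 2·v(0) for all v ∈ V (Neumann data are natural BCs: they enter the RHS as boundary terms).
Substituting f(x) = 4*cos(5*π*x) - 4, the right-hand side is ∫_0^1 (4*cos(5*π*x) - 4) v dx + 2·v(1) + 2·v(0).
Compatibility check (pure Neumann): taking v ≡ 1 ∈ V gives 0 = ∫_0^1 f dx + (2) − (-2), i.e. ∫_0^1 f dx must equal u'(0) − u'(1) = -4. Indeed ∫_0^1 (4*cos(5*π*x) - 4) dx = -4, so the data are compatible. The solution is then unique only up to an additive constant (fix it e.g. by requiring ∫_0^1 u dx = 0).


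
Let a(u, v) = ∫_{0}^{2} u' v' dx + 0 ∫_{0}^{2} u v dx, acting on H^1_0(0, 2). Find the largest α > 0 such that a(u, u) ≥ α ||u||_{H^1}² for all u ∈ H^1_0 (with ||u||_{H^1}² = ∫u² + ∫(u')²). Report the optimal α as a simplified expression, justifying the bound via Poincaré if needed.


α = π^2/(4 + π^2)

Coercivity of a(·,·) on H^1_0(0, 2) means a(u, u) ≥ α ||u||_{H^1}² for every u ∈ H^1_0.
The interval has length L = 2, and Poincaré/coercivity depend only on L. Here a(u, u) = ∫(u')² + (0)·∫u².
Here c = 0, so a(u,u) = ∫(u')² alone. The condition a(u,u) ≥ α||u||_{H^1}² reads (1−α)∫(u')² ≥ (α−c)∫u². Any admissible α is ≤ 1 (rapidly oscillating u have ∫u²/∫(u')² → 0), and α = 1 would force 0 ≥ (1−c)∫u², impossible since c < 1; so 1−α > 0. By the sharp Poincaré inequality on H^1_0 of an interval of length L, ∫(u')² ≥ (π/L)²∫u² with equality for the first sine mode sin(π(x−x₀)/L) (x₀ the left endpoint), so the inequality holds for all u iff (1−α)(π/L)² ≥ α − c, i.e. α ≤ ((π/L)² + c)/((π/L)² + 1) = (1 + c(L/π)²)/(1 + (L/π)²). (Direct route, valid since c ≤ 0: Poincaré gives c∫u² ≥ c(L/π)²∫(u')², so a(u,u) ≥ (1 + c(L/π)²)∫(u')², while ||u||_{H^1}² ≤ (1 + (L/π)²)∫(u')²; dividing yields the same α.) With (π/L)² = π^2/4 and c = 0, the largest admissible constant is α = ((π/L)² + c)/((π/L)² + 1).
Simplifying, α = π^2/(4 + π^2).


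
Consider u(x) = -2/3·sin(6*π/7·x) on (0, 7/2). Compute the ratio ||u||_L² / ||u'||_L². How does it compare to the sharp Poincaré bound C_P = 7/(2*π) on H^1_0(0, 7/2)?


||u||_L² / ||u'||_L² = 7/(6*π) < C_P = 7/(2*π).

u(x) = -2/3·sin(6*π/7·x), so u'(x) = -4*π*cos(6*π*x/7)/7.
Writing u(x) = A·sin(kπx/L) with A = -2/3 and k = 3, use ∫_0^L sin²(kπx/L) dx = L/2 and ∫_0^L cos²(kπx/L) dx = L/2.
u² = 4/9·sin²(6*π/7·x) and (u')² = 16*π^2/49·cos²(6*π/7·x), and each of sin², cos² integrates to L/2 = 7/4 over (0, 7/2).
∫_0^7/2 u² dx = 7/9, so ||u||_L² = sqrt(7)/3.
∫_0^7/2 (u')² dx = 4*π^2/7, so ||u'||_L² = 2*sqrt(7)*π/7.
Ratio ||u||_L² / ||u'||_L² = 7/(6*π).
Sharp Poincaré constant on H^1_0(0, 7/2) is C_P = L/π = 7/(2*π), achieved by sin(2*π/7·x).
This is the k = 3 harmonic; the ratio L/(kπ) is strictly less than C_P = L/π, consistent with the sharp inequality ||u||_L² ≤ C_P ||u'||_L².


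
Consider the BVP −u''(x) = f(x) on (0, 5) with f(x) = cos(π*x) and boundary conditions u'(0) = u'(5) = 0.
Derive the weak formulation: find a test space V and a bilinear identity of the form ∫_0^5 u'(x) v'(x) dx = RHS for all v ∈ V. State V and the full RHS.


V = H^1(0, 5) (no boundary constraint on v; u is determined up to an additive constant); weak form: ∫_0^5 u'v' dx = ∫_0^5 (cos(π*x)) v dx for all v ∈ V.

Multiply both sides by a test function v and integrate from 0 to 5:
  ∫_0^5 −u''(x) v(x) dx = ∫_0^5 f(x) v(x) dx.
Integrate the LHS by parts once:
  ∫_0^5 −u'' v dx = −[u'(x) v(x)]_0^5 + ∫_0^5 u'(x) v'(x) dx.
Thus ∫_0^5 u'(x) v'(x) dx = ∫_0^5 f(x) v(x) dx + [u'(x) v(x)]_0^5.
Choose V so that boundary terms are either known or forced to vanish.
u has homogeneous Neumann: u'(0) = u'(5) = 0. So [u' v]_0^5 = 0·v(5) − 0·v(0) = 0 for any v; take V = H^1(0, 5).
Weak formulation: find u (satisfying any essential BC) such that ∫_0^5 u'(x) v'(x) dx = ∫_0^5 f v dx for all v ∈ V (homogeneous Neumann, so boundary terms vanish).
Substituting f(x) = cos(π*x), the right-hand side is ∫_0^5 (cos(π*x)) v dx.
Compatibility check (pure Neumann): taking v ≡ 1 ∈ V gives 0 = ∫_0^5 f dx + (0) − (0), i.e. ∫_0^5 f dx must equal u'(0) − u'(5) = 0. Indeed ∫_0^5 (cos(π*x)) dx = 0, so the data are compatible. The solution is then unique only up to an additive constant (fix it e.g. by requiring ∫_0^5 u dx = 0).


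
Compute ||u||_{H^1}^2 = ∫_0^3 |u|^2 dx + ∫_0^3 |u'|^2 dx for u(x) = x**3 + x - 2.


||u||_{H^1}^2 = 28911/35

The H^1 norm (squared) on an interval (0, L) is
  ||u||_{H^1}^2 = ∫_0^L u(x)^2 dx + ∫_0^L u'(x)^2 dx.
Compute u'(x) = 3*x**2 + 1.
Then u(x)^2 = x**6 + 2*x**4 - 4*x**3 + x**2 - 4*x + 4 and u'(x)^2 = 9*x**4 + 6*x**2 + 1.
Integrate each monomial from 0 to 3 using ∫_0^3 c·x^n dx = c·3^(n+1)/(n+1):
  ∫_0^3 u(x)^2 dx = ∫_0^3 (x^6 + 2*x^4 - 4*x^3 + x^2 - 4*x + 4) dx. Term by term:
    ∫_0^3 x^6 dx = 2187/7;  ∫_0^3 2*x^4 dx = 486/5;  ∫_0^3 -4*x^3 dx = -81;
    ∫_0^3 x^2 dx = 9;  ∫_0^3 -4*x dx = -18;  ∫_0^3 4 dx = 12.
  Sum: 2187/7 + 486/5 − 81 + 9 − 18 + 12 = 11607/35.
  ∫_0^3 u'(x)^2 dx = ∫_0^3 (9*x^4 + 6*x^2 + 1) dx. Term by term:
    ∫_0^3 9*x^4 dx = 2187/5;  ∫_0^3 6*x^2 dx = 54;  ∫_0^3 1 dx = 3.
  Sum: 2187/5 + 54 + 3 = 2472/5.
Adding: ||u||_{H^1}^2 = 11607/35 + 2472/5 = 28911/35.


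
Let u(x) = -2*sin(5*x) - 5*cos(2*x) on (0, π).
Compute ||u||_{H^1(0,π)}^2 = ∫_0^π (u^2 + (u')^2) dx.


||u||_{H^1(0,π)}^2 = 1000/21 + 229*π/2

u'(x) = 10*sin(2*x) - 10*cos(5*x).
Expand u² and (u')² and integrate term by term on (0, π), using: for integers n ≥ 1, ∫_0^π sin²(nx) dx = ∫_0^π cos²(nx) dx = π/2; for n ≠ n', ∫_0^π sin(nx)sin(n'x) dx = ∫_0^π cos(nx)cos(n'x) dx = 0; and by product-to-sum, ∫_0^π sin(nx)cos(n'x) dx = ½∫_0^π [sin((n+n')x) + sin((n−n')x)] dx, which is 0 when n+n' is even and 2n/(n²−n'²) when n+n' is odd (it need not vanish on (0, π)).
  u² squared terms: (-5)²·∫cos(2x)² dx = 25·π/2 = 25*π/2;  (-2)²·∫sin(5x)² dx = 4·π/2 = 2*π.
  u² cross terms: 2·(-5)·(-2)·∫cos(2x)·sin(5x) dx = 20·(10/21) = 200/21.
  So ∫_0^π u² dx = 25*π/2 + 2*π + 200/21 = 200/21 + 29*π/2.
  (u')² squared terms: (-10)²·∫cos(5x)² dx = 100·π/2 = 50*π;  (10)²·∫sin(2x)² dx = 100·π/2 = 50*π.
  (u')² cross terms: 2·(-10)·(10)·∫cos(5x)·sin(2x) dx = -200·(-4/21) = 800/21.
  So ∫_0^π (u')² dx = 50*π + 50*π + 800/21 = 800/21 + 100*π.
||u||_{H^1}^2 = (200/21 + 29*π/2) + (800/21 + 100*π) = 1000/21 + 229*π/2.


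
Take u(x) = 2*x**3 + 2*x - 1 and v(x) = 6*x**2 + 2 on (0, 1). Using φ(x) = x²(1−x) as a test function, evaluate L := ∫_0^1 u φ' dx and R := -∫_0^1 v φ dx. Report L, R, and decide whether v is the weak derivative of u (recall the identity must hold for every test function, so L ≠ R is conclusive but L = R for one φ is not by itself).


LHS = -11/30, RHS = -11/30. Yes, v = u' weakly.

u(x) = 2*x**3 + 2*x - 1, classical derivative u'(x) = 6*x**2 + 2.
φ(x) = x²(1−x), so φ'(x) = x*(2 - 3*x).
Note φ(0) = φ(1) = 0, so the boundary term u·φ vanishes.
LHS = ∫_0^1 u(x) φ'(x) dx = ∫_0^1 (-6*x^5 + 4*x^4 - 6*x^3 + 7*x^2 - 2*x) dx. Term by term:
  ∫_0^1 -6*x^5 dx = -1;  ∫_0^1 4*x^4 dx = 4/5;  ∫_0^1 -6*x^3 dx = -3/2;
  ∫_0^1 7*x^2 dx = 7/3;  ∫_0^1 -2*x dx = -1.
Sum: -1 + 4/5 − 3/2 + 7/3 − 1 = -11/30.
So LHS = -11/30.
∫_0^1 v(x) φ(x) dx = ∫_0^1 (-6*x^5 + 6*x^4 - 2*x^3 + 2*x^2) dx. Term by term:
  ∫_0^1 -6*x^5 dx = -1;  ∫_0^1 6*x^4 dx = 6/5;  ∫_0^1 -2*x^3 dx = -1/2;
  ∫_0^1 2*x^2 dx = 2/3.
Sum: -1 + 6/5 − 1/2 + 2/3 = 11/30.
So RHS = -∫_0^1 v(x) φ(x) dx = -11/30.
LHS = RHS, so the identity holds for this test φ.
Moreover u is smooth here and v(x) = u'(x) = 6*x**2 + 2 pointwise, so the identity holds for every test function. Hence v is the weak derivative of u.


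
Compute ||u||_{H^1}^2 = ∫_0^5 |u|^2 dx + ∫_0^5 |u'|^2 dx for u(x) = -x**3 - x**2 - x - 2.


||u||_{H^1}^2 = 1152125/42

The H^1 norm (squared) on an interval (0, L) is
  ||u||_{H^1}^2 = ∫_0^L u(x)^2 dx + ∫_0^L u'(x)^2 dx.
Compute u'(x) = -3*x**2 - 2*x - 1.
Then u(x)^2 = x**6 + 2*x**5 + 3*x**4 + 6*x**3 + 5*x**2 + 4*x + 4 and u'(x)^2 = 9*x**4 + 12*x**3 + 10*x**2 + 4*x + 1.
Integrate each monomial from 0 to 5 using ∫_0^5 c·x^n dx = c·5^(n+1)/(n+1):
  ∫_0^5 u(x)^2 dx = ∫_0^5 (x^6 + 2*x^5 + 3*x^4 + 6*x^3 + 5*x^2 + 4*x + 4) dx. Term by term:
    ∫_0^5 x^6 dx = 78125/7;  ∫_0^5 2*x^5 dx = 15625/3;  ∫_0^5 3*x^4 dx = 1875;
    ∫_0^5 6*x^3 dx = 1875/2;  ∫_0^5 5*x^2 dx = 625/3;  ∫_0^5 4*x dx = 50;
    ∫_0^5 4 dx = 20.
  Sum: 78125/7 + 15625/3 + 1875 + 1875/2 + 625/3 + 50 + 20 = 817315/42.
  ∫_0^5 u'(x)^2 dx = ∫_0^5 (9*x^4 + 12*x^3 + 10*x^2 + 4*x + 1) dx. Term by term:
    ∫_0^5 9*x^4 dx = 5625;  ∫_0^5 12*x^3 dx = 1875;  ∫_0^5 10*x^2 dx = 1250/3;
    ∫_0^5 4*x dx = 50;  ∫_0^5 1 dx = 5.
  Sum: 5625 + 1875 + 1250/3 + 50 + 5 = 23915/3.
Adding: ||u||_{H^1}^2 = 817315/42 + 23915/3 = 1152125/42.


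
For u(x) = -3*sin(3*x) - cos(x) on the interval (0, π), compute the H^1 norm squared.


||u||_{H^1(0,π)}^2 = 46*π

u'(x) = sin(x) - 9*cos(3*x).
Expand u² and (u')² and integrate term by term on (0, π), using: for integers n ≥ 1, ∫_0^π sin²(nx) dx = ∫_0^π cos²(nx) dx = π/2; for n ≠ n', ∫_0^π sin(nx)sin(n'x) dx = ∫_0^π cos(nx)cos(n'x) dx = 0; and by product-to-sum, ∫_0^π sin(nx)cos(n'x) dx = ½∫_0^π [sin((n+n')x) + sin((n−n')x)] dx, which is 0 when n+n' is even and 2n/(n²−n'²) when n+n' is odd (it need not vanish on (0, π)).
  u² squared terms: (-1)²·∫cos(x)² dx = 1·π/2 = π/2;  (-3)²·∫sin(3x)² dx = 9·π/2 = 9*π/2.
  u² cross terms: 2·(-1)·(-3)·∫cos(x)·sin(3x) dx = 6·(0) = 0.
  So ∫_0^π u² dx = π/2 + 9*π/2 + 0 = 5*π.
  (u')² squared terms: (-9)²·∫cos(3x)² dx = 81·π/2 = 81*π/2;  (1)²·∫sin(x)² dx = 1·π/2 = π/2.
  (u')² cross terms: 2·(-9)·(1)·∫cos(3x)·sin(x) dx = -18·(0) = 0.
  So ∫_0^π (u')² dx = 81*π/2 + π/2 + 0 = 41*π.
||u||_{H^1}^2 = (5*π) + (41*π) = 46*π.


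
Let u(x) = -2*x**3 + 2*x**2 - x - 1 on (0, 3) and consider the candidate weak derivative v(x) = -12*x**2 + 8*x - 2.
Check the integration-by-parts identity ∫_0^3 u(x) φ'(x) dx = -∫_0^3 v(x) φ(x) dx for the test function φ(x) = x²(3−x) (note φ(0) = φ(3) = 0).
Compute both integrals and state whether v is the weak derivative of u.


LHS = 2079/20, RHS = 2079/10. No, v is not the weak derivative of u.

u(x) = -2*x**3 + 2*x**2 - x - 1, classical derivative u'(x) = -6*x**2 + 4*x - 1.
φ(x) = x²(3−x), so φ'(x) = 3*x*(2 - x).
Note φ(0) = φ(3) = 0, so the boundary term u·φ vanishes.
LHS = ∫_0^3 u(x) φ'(x) dx = ∫_0^3 (6*x^5 - 18*x^4 + 15*x^3 - 3*x^2 - 6*x) dx. Term by term:
  ∫_0^3 6*x^5 dx = 729;  ∫_0^3 -18*x^4 dx = -4374/5;  ∫_0^3 15*x^3 dx = 1215/4;
  ∫_0^3 -3*x^2 dx = -27;  ∫_0^3 -6*x dx = -27.
Sum: 729 − 4374/5 + 1215/4 − 27 − 27 = 2079/20.
So LHS = 2079/20.
∫_0^3 v(x) φ(x) dx = ∫_0^3 (12*x^5 - 44*x^4 + 26*x^3 - 6*x^2) dx. Term by term:
  ∫_0^3 12*x^5 dx = 1458;  ∫_0^3 -44*x^4 dx = -10692/5;  ∫_0^3 26*x^3 dx = 1053/2;
  ∫_0^3 -6*x^2 dx = -54.
Sum: 1458 − 10692/5 + 1053/2 − 54 = -2079/10.
So RHS = -∫_0^3 v(x) φ(x) dx = 2079/10.
LHS − RHS = -2079/20 ≠ 0, so the identity fails.
(For a valid weak derivative the identity must hold for EVERY test function, in particular this one. The failure shows v is NOT the weak derivative of u.)
Correct weak derivative would be u'(x) = -6*x**2 + 4*x - 1.


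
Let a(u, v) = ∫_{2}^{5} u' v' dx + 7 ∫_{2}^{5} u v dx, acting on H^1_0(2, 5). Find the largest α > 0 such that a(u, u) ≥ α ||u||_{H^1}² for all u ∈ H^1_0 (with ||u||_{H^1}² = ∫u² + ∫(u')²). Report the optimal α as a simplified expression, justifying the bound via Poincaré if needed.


α = 1

Coercivity of a(·,·) on H^1_0(2, 5) means a(u, u) ≥ α ||u||_{H^1}² for every u ∈ H^1_0.
The interval has length L = 3, and Poincaré/coercivity depend only on L. Here a(u, u) = ∫(u')² + (7)·∫u².
Here c = 7 ≥ 1, so a(u,u) = ∫(u')² + c∫u² ≥ ∫(u')² + ∫u² = ||u||_{H^1}², i.e. α = 1 works. No larger α is possible: a(u,u) ≥ α||u||_{H^1}² means (1−α)∫(u')² ≥ (α−c)∫u², and for the modes u_n = sin(nπ(x−x₀)/L) (x₀ the left endpoint) one has ∫u_n²/∫(u_n')² = (L/(nπ))² → 0, so a(u_n,u_n)/||u_n||_{H^1}² → 1. Hence the optimal constant is α = 1.
Therefore α = 1.


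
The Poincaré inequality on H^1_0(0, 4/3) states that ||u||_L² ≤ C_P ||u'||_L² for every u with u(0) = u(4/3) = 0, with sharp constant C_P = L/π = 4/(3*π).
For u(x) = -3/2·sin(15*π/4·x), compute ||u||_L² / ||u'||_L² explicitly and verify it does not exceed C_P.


||u||_L² / ||u'||_L² = 4/(15*π) < C_P = 4/(3*π).

u(x) = -3/2·sin(15*π/4·x), so u'(x) = -45*π*cos(15*π*x/4)/8.
Writing u(x) = A·sin(kπx/L) with A = -3/2 and k = 5, use ∫_0^L sin²(kπx/L) dx = L/2 and ∫_0^L cos²(kπx/L) dx = L/2.
u² = 9/4·sin²(15*π/4·x) and (u')² = 2025*π^2/64·cos²(15*π/4·x), and each of sin², cos² integrates to L/2 = 2/3 over (0, 4/3).
∫_0^4/3 u² dx = 3/2, so ||u||_L² = sqrt(6)/2.
∫_0^4/3 (u')² dx = 675*π^2/32, so ||u'||_L² = 15*sqrt(6)*π/8.
Ratio ||u||_L² / ||u'||_L² = 4/(15*π).
Sharp Poincaré constant on H^1_0(0, 4/3) is C_P = L/π = 4/(3*π), achieved by sin(3*π/4·x).
This is the k = 5 harmonic; the ratio L/(kπ) is strictly less than C_P = L/π, consistent with the sharp inequality ||u||_L² ≤ C_P ||u'||_L².


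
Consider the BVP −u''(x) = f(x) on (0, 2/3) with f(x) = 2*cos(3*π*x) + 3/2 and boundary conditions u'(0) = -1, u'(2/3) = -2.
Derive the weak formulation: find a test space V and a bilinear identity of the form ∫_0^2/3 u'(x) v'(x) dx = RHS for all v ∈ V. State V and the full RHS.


V = H^1(0, 2/3) (v unrestricted at boundary; u is determined up to an additive constant); weak form: ∫_0^2/3 u'v' dx = ∫_0^2/3 (2*cos(3*π*x) + 3/2) v dx − 2·v(2/3) + v(0) for all v ∈ V.

Multiply both sides by a test function v and integrate from 0 to 2/3:
  ∫_0^2/3 −u''(x) v(x) dx = ∫_0^2/3 f(x) v(x) dx.
Integrate the LHS by parts once:
  ∫_0^2/3 −u'' v dx = −[u'(x) v(x)]_0^2/3 + ∫_0^2/3 u'(x) v'(x) dx.
Thus ∫_0^2/3 u'(x) v'(x) dx = ∫_0^2/3 f(x) v(x) dx + [u'(x) v(x)]_0^2/3.
Choose V so that boundary terms are either known or forced to vanish.
u has inhomogeneous Neumann u'(0) = -1, u'(2/3) = -2. [u' v]_0^2/3 = (-2)·v(2/3) − (-1)·v(0) = − 2·v(2/3) + v(0). Take V = H^1(0, 2/3); boundary term becomes part of RHS.
Weak formulation: find u (satisfying any essential BC) such that ∫_0^2/3 u'(x) v'(x) dx = ∫_0^2/3 f v dx − 2·v(2/3) + v(0) for all v ∈ V (Neumann data are natural BCs: they enter the RHS as boundary terms).
Substituting f(x) = 2*cos(3*π*x) + 3/2, the right-hand side is ∫_0^2/3 (2*cos(3*π*x) + 3/2) v dx − 2·v(2/3) + v(0).
Compatibility check (pure Neumann): taking v ≡ 1 ∈ V gives 0 = ∫_0^2/3 f dx + (-2) − (-1), i.e. ∫_0^2/3 f dx must equal u'(0) − u'(2/3) = 1. Indeed ∫_0^2/3 (2*cos(3*π*x) + 3/2) dx = 1, so the data are compatible. The solution is then unique only up to an additive constant (fix it e.g. by requiring ∫_0^2/3 u dx = 0).


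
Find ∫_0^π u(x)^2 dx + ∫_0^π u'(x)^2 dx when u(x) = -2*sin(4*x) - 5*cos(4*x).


||u||_{H^1(0,π)}^2 = 493*π/2

u'(x) = 20*sin(4*x) - 8*cos(4*x).
Expand u² and (u')² and integrate term by term on (0, π), using: for integers n ≥ 1, ∫_0^π sin²(nx) dx = ∫_0^π cos²(nx) dx = π/2; for n ≠ n', ∫_0^π sin(nx)sin(n'x) dx = ∫_0^π cos(nx)cos(n'x) dx = 0; and by product-to-sum, ∫_0^π sin(nx)cos(n'x) dx = ½∫_0^π [sin((n+n')x) + sin((n−n')x)] dx, which is 0 when n+n' is even and 2n/(n²−n'²) when n+n' is odd (it need not vanish on (0, π)).
  u² squared terms: (-5)²·∫cos(4x)² dx = 25·π/2 = 25*π/2;  (-2)²·∫sin(4x)² dx = 4·π/2 = 2*π.
  u² cross terms: 2·(-5)·(-2)·∫cos(4x)·sin(4x) dx = 20·(0) = 0.
  So ∫_0^π u² dx = 25*π/2 + 2*π + 0 = 29*π/2.
  (u')² squared terms: (-8)²·∫cos(4x)² dx = 64·π/2 = 32*π;  (20)²·∫sin(4x)² dx = 400·π/2 = 200*π.
  (u')² cross terms: 2·(-8)·(20)·∫cos(4x)·sin(4x) dx = -320·(0) = 0.
  So ∫_0^π (u')² dx = 32*π + 200*π + 0 = 232*π.
||u||_{H^1}^2 = (29*π/2) + (232*π) = 493*π/2.


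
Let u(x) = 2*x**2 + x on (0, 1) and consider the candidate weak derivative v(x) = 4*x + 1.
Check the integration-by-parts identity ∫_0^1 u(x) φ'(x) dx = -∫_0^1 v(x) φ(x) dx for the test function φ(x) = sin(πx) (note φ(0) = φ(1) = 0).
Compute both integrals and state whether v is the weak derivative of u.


LHS = -6/π, RHS = -6/π. Yes, v = u' weakly.

u(x) = 2*x**2 + x, classical derivative u'(x) = 4*x + 1.
φ(x) = sin(πx), so φ'(x) = π*cos(π*x).
Note φ(0) = φ(1) = 0, so the boundary term u·φ vanishes.
LHS = ∫_0^1 u(x) φ'(x) dx = ∫_0^1 (2*π*x^2*cos(π*x) + π*x*cos(π*x)) dx. Term by term:
  ∫_0^1 π*x*cos(π*x) dx = -2/π;  ∫_0^1 2*π*x^2*cos(π*x) dx = -4/π.
Sum: -2/π − 4/π = -6/π.
So LHS = -6/π.
∫_0^1 v(x) φ(x) dx = ∫_0^1 (4*x*sin(π*x) + sin(π*x)) dx. Term by term:
  ∫_0^1 4*x*sin(π*x) dx = 4/π;  ∫_0^1 sin(π*x) dx = 2/π.
Sum: 4/π + 2/π = 6/π.
So RHS = -∫_0^1 v(x) φ(x) dx = -6/π.
LHS = RHS, so the identity holds for this test φ.
Moreover u is smooth here and v(x) = u'(x) = 4*x + 1 pointwise, so the identity holds for every test function. Hence v is the weak derivative of u.


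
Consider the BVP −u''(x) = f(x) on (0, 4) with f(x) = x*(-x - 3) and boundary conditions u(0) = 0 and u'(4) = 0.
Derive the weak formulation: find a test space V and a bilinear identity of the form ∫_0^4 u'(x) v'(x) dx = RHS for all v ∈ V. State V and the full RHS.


V = {v ∈ H^1(0, 4) : v(0) = 0} (test functions vanish at x = 0 where u is specified); weak form: ∫_0^4 u'v' dx = ∫_0^4 (x*(-x - 3)) v dx for all v ∈ V.

Multiply both sides by a test function v and integrate from 0 to 4:
  ∫_0^4 −u''(x) v(x) dx = ∫_0^4 f(x) v(x) dx.
Integrate the LHS by parts once:
  ∫_0^4 −u'' v dx = −[u'(x) v(x)]_0^4 + ∫_0^4 u'(x) v'(x) dx.
Thus ∫_0^4 u'(x) v'(x) dx = ∫_0^4 f(x) v(x) dx + [u'(x) v(x)]_0^4.
Choose V so that boundary terms are either known or forced to vanish.
Mixed BC: u(0) = 0 (Dirichlet) and u'(4) = 0 (Neumann). Define V = {v ∈ H^1(0, 4) : v(0) = 0}. Then [u' v]_0^4 = u'(4)·v(4) − u'(0)·0 = 0.
Weak formulation: find u (satisfying any essential BC) such that ∫_0^4 u'(x) v'(x) dx = ∫_0^4 f v dx for all v ∈ V (Dirichlet at 0 absorbed into V; the Neumann datum at x = 4 is zero, so no boundary term remains).
Substituting f(x) = x*(-x - 3), the right-hand side is ∫_0^4 (x*(-x - 3)) v dx.


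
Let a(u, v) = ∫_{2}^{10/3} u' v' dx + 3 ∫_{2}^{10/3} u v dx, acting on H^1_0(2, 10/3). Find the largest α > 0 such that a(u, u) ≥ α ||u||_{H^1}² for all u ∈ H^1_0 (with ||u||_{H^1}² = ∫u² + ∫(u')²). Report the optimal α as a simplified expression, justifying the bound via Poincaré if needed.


α = 1

Coercivity of a(·,·) on H^1_0(2, 10/3) means a(u, u) ≥ α ||u||_{H^1}² for every u ∈ H^1_0.
The interval has length L = 4/3, and Poincaré/coercivity depend only on L. Here a(u, u) = ∫(u')² + (3)·∫u².
Here c = 3 ≥ 1, so a(u,u) = ∫(u')² + c∫u² ≥ ∫(u')² + ∫u² = ||u||_{H^1}², i.e. α = 1 works. No larger α is possible: a(u,u) ≥ α||u||_{H^1}² means (1−α)∫(u')² ≥ (α−c)∫u², and for the modes u_n = sin(nπ(x−x₀)/L) (x₀ the left endpoint) one has ∫u_n²/∫(u_n')² = (L/(nπ))² → 0, so a(u_n,u_n)/||u_n||_{H^1}² → 1. Hence the optimal constant is α = 1.
Therefore α = 1.


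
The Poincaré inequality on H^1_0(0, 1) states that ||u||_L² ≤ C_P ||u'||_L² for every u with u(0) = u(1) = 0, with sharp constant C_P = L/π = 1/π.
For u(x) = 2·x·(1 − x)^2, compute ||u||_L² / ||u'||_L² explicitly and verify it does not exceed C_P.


||u||_L² / ||u'||_L² = sqrt(14)/14 < C_P = 1/π.

u(x) = 2·x·(1 − x)^2, so u'(x) = 2*(x - 1)*(3*x - 1).
u(x) = 2·x·(1 − x)^2 vanishes at x = 0 and x = 1, so u ∈ H^1_0(0, 1). Differentiate via the product rule and integrate the resulting polynomials term by term.
  ∫_0^1 u² dx = ∫_0^1 (4*x^6 - 16*x^5 + 24*x^4 - 16*x^3 + 4*x^2) dx. Term by term:
    ∫_0^1 4*x^6 dx = 4/7;  ∫_0^1 -16*x^5 dx = -8/3;  ∫_0^1 24*x^4 dx = 24/5;
    ∫_0^1 -16*x^3 dx = -4;  ∫_0^1 4*x^2 dx = 4/3.
  Sum: 4/7 − 8/3 + 24/5 − 4 + 4/3 = 4/105.
  ∫_0^1 (u')² dx = ∫_0^1 (36*x^4 - 96*x^3 + 88*x^2 - 32*x + 4) dx. Term by term:
    ∫_0^1 36*x^4 dx = 36/5;  ∫_0^1 -96*x^3 dx = -24;  ∫_0^1 88*x^2 dx = 88/3;
    ∫_0^1 -32*x dx = -16;  ∫_0^1 4 dx = 4.
  Sum: 36/5 − 24 + 88/3 − 16 + 4 = 8/15.
∫_0^1 u² dx = 4/105, so ||u||_L² = 2*sqrt(105)/105.
∫_0^1 (u')² dx = 8/15, so ||u'||_L² = 2*sqrt(30)/15.
Ratio ||u||_L² / ||u'||_L² = sqrt(14)/14.
Sharp Poincaré constant on H^1_0(0, 1) is C_P = L/π = 1/π, achieved by sin(π·x).
A polynomial bump cannot attain the sharp Poincaré constant (only the first sine eigenfunction does), so the ratio is strictly less than C_P, consistent with ||u||_L² ≤ C_P ||u'||_L².
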